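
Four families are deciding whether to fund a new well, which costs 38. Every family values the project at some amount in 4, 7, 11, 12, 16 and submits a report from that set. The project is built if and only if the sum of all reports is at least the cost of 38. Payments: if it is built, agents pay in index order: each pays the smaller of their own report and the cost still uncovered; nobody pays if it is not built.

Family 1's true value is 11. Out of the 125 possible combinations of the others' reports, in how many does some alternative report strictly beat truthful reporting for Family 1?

60

Others report (4, 11, 16): truth gives 0; report 7 gives 4 > 0. Violating.
Others report (4, 12, 16): truth gives 0; report 7 gives 4 > 0. Violating.
Others report (4, 16, 11): truth gives 0; report 7 gives 4 > 0. Violating.
Others report (4, 16, 12): truth gives 0; report 7 gives 4 > 0. Violating.
Others report (4, 4, 4): truth gives 0; no alternative beats it.
Others report (4, 4, 7): truth gives 0; no alternative beats it.
(Checking all 125 profiles: 60 have a profitable deviation, 65 do not.)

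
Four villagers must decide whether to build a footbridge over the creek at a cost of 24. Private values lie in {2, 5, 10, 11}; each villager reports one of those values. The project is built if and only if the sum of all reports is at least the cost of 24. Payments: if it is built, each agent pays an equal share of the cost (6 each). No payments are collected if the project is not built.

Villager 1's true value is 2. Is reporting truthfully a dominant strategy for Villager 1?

Check each profile of the others' reports and compare truth against every alternative report.
Others report (5, 5, 10): truth gives 0, best alternative gives -4.
Others report (5, 5, 11): truth gives 0, best alternative gives -4.
Others report (5, 10, 5): truth gives 0, best alternative gives -4.
Others report (5, 11, 5): truth gives 0, best alternative gives -4.
Others report (10, 5, 5): truth gives 0, best alternative gives -4.
Others report (11, 5, 5): truth gives 0, best alternative gives -4.
(Remaining 58 profiles checked similarly; truth is weakly best in each.)
In every case the truthful report is at least as good as any alternative, so it is a dominant strategy.

Yes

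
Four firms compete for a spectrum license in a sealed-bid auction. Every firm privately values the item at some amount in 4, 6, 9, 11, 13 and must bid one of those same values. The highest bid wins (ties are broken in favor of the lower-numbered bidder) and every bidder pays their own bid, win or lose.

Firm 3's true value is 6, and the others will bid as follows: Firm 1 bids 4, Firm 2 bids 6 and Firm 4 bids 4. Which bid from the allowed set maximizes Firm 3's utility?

Bid 4: loses but pays 4, utility -4.
Bid 6: loses but pays 6, utility -6.
Bid 9: wins, pays 9, utility 6 - 9 = -3.
Bid 11: wins, pays 11, utility 6 - 11 = -5.
Bid 13: wins, pays 13, utility 6 - 13 = -7.
The best choice is 9 with utility -3.

9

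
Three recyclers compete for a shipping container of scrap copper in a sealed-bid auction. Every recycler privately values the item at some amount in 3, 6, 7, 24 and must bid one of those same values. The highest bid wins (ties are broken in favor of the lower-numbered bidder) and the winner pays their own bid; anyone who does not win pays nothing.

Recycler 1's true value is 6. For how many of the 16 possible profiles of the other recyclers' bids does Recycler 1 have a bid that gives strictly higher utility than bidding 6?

Others bid (3, 3): truth gives 0; bid 3 gives 3 > 0. Violating.
Others bid (3, 6): truth gives 0; no alternative beats it.
Others bid (3, 7): truth gives 0; no alternative beats it.
(Checking all 16 profiles: 1 has a profitable deviation, 15 do not.)

1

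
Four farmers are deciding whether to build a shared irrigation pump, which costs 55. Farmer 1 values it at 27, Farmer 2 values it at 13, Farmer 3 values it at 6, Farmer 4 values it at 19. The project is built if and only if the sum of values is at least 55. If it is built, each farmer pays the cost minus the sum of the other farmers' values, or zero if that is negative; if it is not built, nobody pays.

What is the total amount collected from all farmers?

29

Total value 65 ≥ cost 55, so it is built.
Farmer 1: others sum to 38; max(0, 55 - 38) = 17.
Farmer 2: others sum to 52; max(0, 55 - 52) = 3.
Farmer 3: others sum to 59; max(0, 55 - 59) = 0.
Farmer 4: others sum to 46; max(0, 55 - 46) = 9.
Total collected = 17 + 3 + 0 + 9 = 29.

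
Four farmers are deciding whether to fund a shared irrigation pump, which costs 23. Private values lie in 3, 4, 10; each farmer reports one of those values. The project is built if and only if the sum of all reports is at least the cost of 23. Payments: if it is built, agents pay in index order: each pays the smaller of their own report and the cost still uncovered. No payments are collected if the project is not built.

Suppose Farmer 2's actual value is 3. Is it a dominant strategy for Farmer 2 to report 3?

Check each profile of the others' reports and compare truth against every alternative report.
Others report (3, 10, 10): truth gives 0, best alternative gives -1.
Others report (4, 10, 10): truth gives 0, best alternative gives -1.
Others report (10, 3, 10): truth gives 0, best alternative gives -1.
Others report (10, 4, 10): truth gives 0, best alternative gives -1.
Others report (10, 10, 3): truth gives 0, best alternative gives -1.
Others report (10, 10, 4): truth gives 0, best alternative gives -1.
(Remaining 21 profiles checked similarly; truth is weakly best in each.)
In every case the truthful report is at least as good as any alternative, so it is a dominant strategy.

Yes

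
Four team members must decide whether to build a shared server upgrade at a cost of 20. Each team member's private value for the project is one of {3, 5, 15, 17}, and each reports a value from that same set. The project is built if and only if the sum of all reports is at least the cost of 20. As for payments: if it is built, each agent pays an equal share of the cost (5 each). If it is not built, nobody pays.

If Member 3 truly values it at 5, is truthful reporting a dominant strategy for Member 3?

Yes

Check each profile of the others' reports and compare truth against every alternative report.
Others report (3, 3, 3): truth gives 0, best alternative gives 0.
Others report (3, 3, 5): truth gives 0, best alternative gives 0.
Others report (3, 3, 15): truth gives 0, best alternative gives 0.
Others report (3, 3, 17): truth gives 0, best alternative gives 0.
Others report (3, 5, 3): truth gives 0, best alternative gives 0.
Others report (3, 5, 5): truth gives 0, best alternative gives 0.
(Remaining 58 profiles checked similarly; truth is weakly best in each.)
In every case the truthful report is at least as good as any alternative, so it is a dominant strategy.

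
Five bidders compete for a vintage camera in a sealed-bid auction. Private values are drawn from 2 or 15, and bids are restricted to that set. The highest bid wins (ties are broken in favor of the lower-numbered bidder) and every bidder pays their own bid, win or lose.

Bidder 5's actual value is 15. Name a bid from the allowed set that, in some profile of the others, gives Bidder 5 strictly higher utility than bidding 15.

Suppose Bidder 1 bids 2, Bidder 2 bids 2, Bidder 3 bids 2 and Bidder 4 bids 15.
Bid 15: loses but pays 15, utility -15.
Bid 2: loses but pays 2, utility -2.
So bidding 2 beats truth here (-2 > -15).

2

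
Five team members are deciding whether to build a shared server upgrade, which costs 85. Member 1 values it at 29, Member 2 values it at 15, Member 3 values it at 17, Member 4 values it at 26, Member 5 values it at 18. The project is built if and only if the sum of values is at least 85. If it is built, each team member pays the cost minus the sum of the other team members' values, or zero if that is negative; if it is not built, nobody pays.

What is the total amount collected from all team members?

15

Total value 105 ≥ cost 85, so it is built.
Member 1: others sum to 76; max(0, 85 - 76) = 9.
Member 2: others sum to 90; max(0, 85 - 90) = 0.
Member 3: others sum to 88; max(0, 85 - 88) = 0.
Member 4: others sum to 79; max(0, 85 - 79) = 6.
Member 5: others sum to 87; max(0, 85 - 87) = 0.
Total collected = 9 + 0 + 0 + 6 + 0 = 15.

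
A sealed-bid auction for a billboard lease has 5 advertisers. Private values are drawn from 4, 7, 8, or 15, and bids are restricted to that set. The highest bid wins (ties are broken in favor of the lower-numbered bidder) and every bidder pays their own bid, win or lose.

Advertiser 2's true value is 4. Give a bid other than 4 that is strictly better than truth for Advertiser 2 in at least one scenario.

7

Suppose Advertiser 1 bids 4, Advertiser 3 bids 4, Advertiser 4 bids 4 and Advertiser 5 bids 4.
Bid 4: loses but pays 4, utility -4.
Bid 7: wins, pays 7, utility 4 - 7 = -3.
So bidding 7 beats truth here (-3 > -4).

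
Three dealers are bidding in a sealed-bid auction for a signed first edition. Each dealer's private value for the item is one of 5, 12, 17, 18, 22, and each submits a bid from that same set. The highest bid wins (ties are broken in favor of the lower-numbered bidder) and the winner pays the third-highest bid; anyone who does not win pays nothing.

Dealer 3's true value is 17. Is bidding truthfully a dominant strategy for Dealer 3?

Consider the case where Dealer 1 bids 5 and Dealer 2 bids 17.
Truthful bid 17: loses, pays 0, utility 0.
Bid 18 instead: wins, pays 5, utility 17 - 5 = 12.
Since 12 > 0, bidding 18 is strictly better here, so truthful bidding is not dominant.

No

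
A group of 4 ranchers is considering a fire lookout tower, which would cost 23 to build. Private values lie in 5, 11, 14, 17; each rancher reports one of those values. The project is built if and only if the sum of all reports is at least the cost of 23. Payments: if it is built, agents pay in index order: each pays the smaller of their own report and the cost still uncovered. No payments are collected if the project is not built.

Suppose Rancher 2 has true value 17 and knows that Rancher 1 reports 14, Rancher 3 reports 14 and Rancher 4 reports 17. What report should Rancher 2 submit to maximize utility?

5

Report 5: project built, pays 5, utility 17 - 5 = 12.
Report 11: project built, pays 9, utility 17 - 9 = 8.
Report 14: project built, pays 9, utility 17 - 9 = 8.
Report 17: project built, pays 9, utility 17 - 9 = 8.
The best choice is 5 with utility 12.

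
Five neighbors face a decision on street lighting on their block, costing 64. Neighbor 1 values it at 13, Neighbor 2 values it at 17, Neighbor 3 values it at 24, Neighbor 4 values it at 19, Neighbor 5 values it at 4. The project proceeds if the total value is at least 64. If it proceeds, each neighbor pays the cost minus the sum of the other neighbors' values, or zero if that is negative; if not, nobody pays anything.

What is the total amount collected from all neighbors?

Total value 77 ≥ cost 64, so it is built.
Neighbor 1: others sum to 64; max(0, 64 - 64) = 0.
Neighbor 2: others sum to 60; max(0, 64 - 60) = 4.
Neighbor 3: others sum to 53; max(0, 64 - 53) = 11.
Neighbor 4: others sum to 58; max(0, 64 - 58) = 6.
Neighbor 5: others sum to 73; max(0, 64 - 73) = 0.
Total collected = 0 + 4 + 11 + 6 + 0 = 21.

21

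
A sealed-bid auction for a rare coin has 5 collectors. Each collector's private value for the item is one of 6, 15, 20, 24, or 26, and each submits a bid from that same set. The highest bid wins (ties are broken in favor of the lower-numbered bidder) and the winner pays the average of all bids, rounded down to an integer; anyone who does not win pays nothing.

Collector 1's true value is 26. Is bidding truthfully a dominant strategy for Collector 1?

No

Consider the case where Collector 2 bids 6, Collector 3 bids 6, Collector 4 bids 6 and Collector 5 bids 6.
Truthful bid 26: wins, pays 10, utility 26 - 10 = 16.
Bid 6 instead: wins, pays 6, utility 26 - 6 = 20.
Since 20 > 16, bidding 6 is strictly better here, so truthful bidding is not dominant.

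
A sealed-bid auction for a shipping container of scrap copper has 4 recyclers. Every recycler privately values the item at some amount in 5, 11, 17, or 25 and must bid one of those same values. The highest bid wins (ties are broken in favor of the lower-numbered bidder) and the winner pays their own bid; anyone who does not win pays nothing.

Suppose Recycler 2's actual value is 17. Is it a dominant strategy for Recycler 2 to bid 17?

No

Consider the case where Recycler 1 bids 5, Recycler 3 bids 5 and Recycler 4 bids 5.
Truthful bid 17: wins, pays 17, utility 17 - 17 = 0.
Bid 11 instead: wins, pays 11, utility 17 - 11 = 6.
Since 6 > 0, bidding 11 is strictly better here, so truthful bidding is not dominant.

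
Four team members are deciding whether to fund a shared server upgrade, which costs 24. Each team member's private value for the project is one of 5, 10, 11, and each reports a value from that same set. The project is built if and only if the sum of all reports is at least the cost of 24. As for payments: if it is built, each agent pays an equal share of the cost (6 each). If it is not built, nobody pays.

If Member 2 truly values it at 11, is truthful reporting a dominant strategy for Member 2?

Check each profile of the others' reports and compare truth against every alternative report.
Others report (5, 5, 5): truth gives 5, best alternative gives 5.
Others report (5, 5, 10): truth gives 5, best alternative gives 5.
Others report (5, 5, 11): truth gives 5, best alternative gives 5.
Others report (5, 10, 5): truth gives 5, best alternative gives 5.
Others report (5, 10, 10): truth gives 5, best alternative gives 5.
Others report (5, 10, 11): truth gives 5, best alternative gives 5.
(Remaining 21 profiles checked similarly; truth is weakly best in each.)
In every case the truthful report is at least as good as any alternative, so it is a dominant strategy.

Yes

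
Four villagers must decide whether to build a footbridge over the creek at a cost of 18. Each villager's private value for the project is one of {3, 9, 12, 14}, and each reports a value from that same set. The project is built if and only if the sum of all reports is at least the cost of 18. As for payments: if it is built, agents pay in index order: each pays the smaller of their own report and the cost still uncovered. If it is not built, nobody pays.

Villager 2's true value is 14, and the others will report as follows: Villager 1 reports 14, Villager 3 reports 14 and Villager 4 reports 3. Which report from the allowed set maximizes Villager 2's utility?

Report 3: project built, pays 3, utility 14 - 3 = 11.
Report 9: project built, pays 4, utility 14 - 4 = 10.
Report 12: project built, pays 4, utility 14 - 4 = 10.
Report 14: project built, pays 4, utility 14 - 4 = 10.
The best choice is 3 with utility 11.

3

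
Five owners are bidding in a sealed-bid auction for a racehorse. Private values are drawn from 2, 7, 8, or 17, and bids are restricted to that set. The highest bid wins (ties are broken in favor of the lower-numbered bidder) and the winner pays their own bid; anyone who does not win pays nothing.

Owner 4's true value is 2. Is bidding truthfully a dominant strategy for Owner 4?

Check each profile of the others' bids and compare truth against every alternative bid.
Others bid (2, 2, 2, 2): truth gives 0, best alternative gives -5.
Others bid (2, 2, 2, 7): truth gives 0, best alternative gives -5.
Others bid (2, 2, 2, 8): truth gives 0, best alternative gives 0.
Others bid (2, 2, 2, 17): truth gives 0, best alternative gives 0.
Others bid (2, 2, 7, 2): truth gives 0, best alternative gives 0.
Others bid (2, 2, 7, 7): truth gives 0, best alternative gives 0.
(Remaining 250 profiles checked similarly; truth is weakly best in each.)
In every case the truthful bid is at least as good as any alternative, so it is a dominant strategy.

Yes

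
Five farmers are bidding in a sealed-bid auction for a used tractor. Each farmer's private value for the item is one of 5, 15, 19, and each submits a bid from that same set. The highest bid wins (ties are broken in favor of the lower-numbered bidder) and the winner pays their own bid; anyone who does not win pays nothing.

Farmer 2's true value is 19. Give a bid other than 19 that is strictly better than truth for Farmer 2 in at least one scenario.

Suppose Farmer 1 bids 5, Farmer 3 bids 5, Farmer 4 bids 5 and Farmer 5 bids 5.
Bid 19: wins, pays 19, utility 19 - 19 = 0.
Bid 15: wins, pays 15, utility 19 - 15 = 4.
So bidding 15 beats truth here (4 > 0).

15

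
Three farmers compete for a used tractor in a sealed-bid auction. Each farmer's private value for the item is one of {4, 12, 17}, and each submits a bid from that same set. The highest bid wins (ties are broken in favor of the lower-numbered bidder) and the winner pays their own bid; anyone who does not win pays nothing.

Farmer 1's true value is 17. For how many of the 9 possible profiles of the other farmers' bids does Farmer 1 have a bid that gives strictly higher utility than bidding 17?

Others bid (4, 4): truth gives 0; bid 4 gives 13 > 0. Violating.
Others bid (4, 12): truth gives 0; bid 12 gives 5 > 0. Violating.
Others bid (12, 4): truth gives 0; bid 12 gives 5 > 0. Violating.
Others bid (12, 12): truth gives 0; bid 12 gives 5 > 0. Violating.
Others bid (4, 17): truth gives 0; no alternative beats it.
Others bid (12, 17): truth gives 0; no alternative beats it.
(Checking all 9 profiles: 4 have a profitable deviation, 5 do not.)

4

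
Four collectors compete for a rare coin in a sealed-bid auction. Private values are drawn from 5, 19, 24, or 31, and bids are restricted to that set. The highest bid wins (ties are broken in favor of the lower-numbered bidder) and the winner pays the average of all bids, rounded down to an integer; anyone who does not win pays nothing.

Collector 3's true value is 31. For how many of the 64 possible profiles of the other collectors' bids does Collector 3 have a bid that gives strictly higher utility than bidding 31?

12

Others bid (5, 5, 5): truth gives 20; bid 19 gives 23 > 20. Violating.
Others bid (5, 5, 19): truth gives 16; bid 19 gives 19 > 16. Violating.
Others bid (5, 5, 24): truth gives 15; bid 24 gives 17 > 15. Violating.
Others bid (5, 19, 5): truth gives 16; bid 24 gives 18 > 16. Violating.
Others bid (5, 5, 31): truth gives 13; no alternative beats it.
Others bid (5, 19, 31): truth gives 10; no alternative beats it.
(Checking all 64 profiles: 12 have a profitable deviation, 52 do not.)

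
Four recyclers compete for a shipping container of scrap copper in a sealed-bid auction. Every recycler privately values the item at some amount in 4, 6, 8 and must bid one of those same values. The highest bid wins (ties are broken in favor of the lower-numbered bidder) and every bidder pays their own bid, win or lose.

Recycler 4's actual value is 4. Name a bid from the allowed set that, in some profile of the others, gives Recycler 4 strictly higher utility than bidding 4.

6

Suppose Recycler 1 bids 4, Recycler 2 bids 4 and Recycler 3 bids 4.
Bid 4: loses but pays 4, utility -4.
Bid 6: wins, pays 6, utility 4 - 6 = -2.
So bidding 6 beats truth here (-2 > -4).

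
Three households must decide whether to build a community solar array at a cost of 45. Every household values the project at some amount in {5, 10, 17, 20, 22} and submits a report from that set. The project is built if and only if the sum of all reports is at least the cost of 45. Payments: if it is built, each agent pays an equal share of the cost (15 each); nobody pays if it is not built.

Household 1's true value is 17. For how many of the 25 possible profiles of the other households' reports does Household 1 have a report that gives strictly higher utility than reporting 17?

Others report (5, 20): truth gives 0; report 20 gives 2 > 0. Violating.
Others report (5, 22): truth gives 0; report 20 gives 2 > 0. Violating.
Others report (10, 17): truth gives 0; report 20 gives 2 > 0. Violating.
Others report (17, 10): truth gives 0; report 20 gives 2 > 0. Violating.
Others report (5, 5): truth gives 0; no alternative beats it.
Others report (5, 10): truth gives 0; no alternative beats it.
(Checking all 25 profiles: 6 have a profitable deviation, 19 do not.)

6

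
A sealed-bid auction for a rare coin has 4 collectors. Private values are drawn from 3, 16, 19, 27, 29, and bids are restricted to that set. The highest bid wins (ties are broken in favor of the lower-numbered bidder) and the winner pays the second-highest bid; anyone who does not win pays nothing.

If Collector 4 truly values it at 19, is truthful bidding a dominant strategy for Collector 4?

Check each profile of the others' bids and compare truth against every alternative bid.
Others bid (3, 3, 3): truth gives 16, best alternative gives 16.
Others bid (3, 3, 16): truth gives 3, best alternative gives 3.
Others bid (3, 16, 3): truth gives 3, best alternative gives 3.
Others bid (3, 16, 16): truth gives 3, best alternative gives 3.
Others bid (16, 3, 3): truth gives 3, best alternative gives 3.
Others bid (16, 3, 16): truth gives 3, best alternative gives 3.
(Remaining 119 profiles checked similarly; truth is weakly best in each.)
In every case the truthful bid is at least as good as any alternative, so it is a dominant strategy.

Yes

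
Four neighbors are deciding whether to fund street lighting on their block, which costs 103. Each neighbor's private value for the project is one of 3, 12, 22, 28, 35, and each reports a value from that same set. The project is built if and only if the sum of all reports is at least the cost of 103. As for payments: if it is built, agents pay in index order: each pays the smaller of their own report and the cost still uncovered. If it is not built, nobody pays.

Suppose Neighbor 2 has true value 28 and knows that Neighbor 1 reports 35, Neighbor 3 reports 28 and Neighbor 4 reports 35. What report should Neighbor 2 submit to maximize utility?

12

Report 3: project not built, utility 0.
Report 12: project built, pays 12, utility 28 - 12 = 16.
Report 22: project built, pays 22, utility 28 - 22 = 6.
Report 28: project built, pays 28, utility 28 - 28 = 0.
Report 35: project built, pays 35, utility 28 - 35 = -7.
The best choice is 12 with utility 16.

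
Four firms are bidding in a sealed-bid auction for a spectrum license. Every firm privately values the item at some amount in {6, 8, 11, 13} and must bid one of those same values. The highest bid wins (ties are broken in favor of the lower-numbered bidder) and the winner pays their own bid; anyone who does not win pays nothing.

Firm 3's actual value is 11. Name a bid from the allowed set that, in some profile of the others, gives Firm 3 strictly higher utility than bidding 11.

Suppose Firm 1 bids 6, Firm 2 bids 6 and Firm 4 bids 6.
Bid 11: wins, pays 11, utility 11 - 11 = 0.
Bid 8: wins, pays 8, utility 11 - 8 = 3.
So bidding 8 beats truth here (3 > 0).

8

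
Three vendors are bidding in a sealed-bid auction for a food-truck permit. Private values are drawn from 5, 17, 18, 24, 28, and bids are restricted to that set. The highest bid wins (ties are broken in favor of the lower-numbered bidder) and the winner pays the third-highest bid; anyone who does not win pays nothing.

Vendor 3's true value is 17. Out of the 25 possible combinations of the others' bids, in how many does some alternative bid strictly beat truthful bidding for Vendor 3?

Others bid (5, 17): truth gives 0; bid 18 gives 12 > 0. Violating.
Others bid (5, 18): truth gives 0; bid 24 gives 12 > 0. Violating.
Others bid (5, 24): truth gives 0; bid 28 gives 12 > 0. Violating.
Others bid (17, 5): truth gives 0; bid 18 gives 12 > 0. Violating.
Others bid (5, 5): truth gives 12; no alternative beats it.
Others bid (5, 28): truth gives 0; no alternative beats it.
(Checking all 25 profiles: 6 have a profitable deviation, 19 do not.)

6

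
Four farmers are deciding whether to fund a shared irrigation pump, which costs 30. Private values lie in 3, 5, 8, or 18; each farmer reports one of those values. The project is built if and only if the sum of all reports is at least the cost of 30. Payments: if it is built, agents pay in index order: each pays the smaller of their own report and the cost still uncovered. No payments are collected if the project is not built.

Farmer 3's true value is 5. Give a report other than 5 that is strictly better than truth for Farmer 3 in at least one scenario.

Suppose Farmer 1 reports 3, Farmer 2 reports 8 and Farmer 4 reports 18.
Report 5: project built, pays 5, utility 5 - 5 = 0.
Report 3: project built, pays 3, utility 5 - 3 = 2.
So reporting 3 beats truth here (2 > 0).

3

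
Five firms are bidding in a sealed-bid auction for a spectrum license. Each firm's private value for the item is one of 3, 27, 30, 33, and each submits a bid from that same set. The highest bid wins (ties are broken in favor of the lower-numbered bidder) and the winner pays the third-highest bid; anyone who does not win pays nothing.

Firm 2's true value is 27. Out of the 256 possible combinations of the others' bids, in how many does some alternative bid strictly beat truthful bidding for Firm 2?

8

Others bid (3, 3, 3, 30): truth gives 0; bid 30 gives 24 > 0. Violating.
Others bid (3, 3, 3, 33): truth gives 0; bid 33 gives 24 > 0. Violating.
Others bid (3, 3, 30, 3): truth gives 0; bid 30 gives 24 > 0. Violating.
Others bid (3, 3, 33, 3): truth gives 0; bid 33 gives 24 > 0. Violating.
Others bid (3, 3, 3, 3): truth gives 24; no alternative beats it.
Others bid (3, 3, 3, 27): truth gives 24; no alternative beats it.
(Checking all 256 profiles: 8 have a profitable deviation, 248 do not.)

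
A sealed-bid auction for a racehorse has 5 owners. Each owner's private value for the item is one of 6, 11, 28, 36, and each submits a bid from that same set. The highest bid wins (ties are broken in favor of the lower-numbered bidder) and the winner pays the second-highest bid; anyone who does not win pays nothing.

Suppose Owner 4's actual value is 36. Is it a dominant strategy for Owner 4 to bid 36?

Check each profile of the others' bids and compare truth against every alternative bid.
Others bid (6, 6, 28, 6): truth gives 8, best alternative gives 0.
Others bid (6, 6, 28, 11): truth gives 8, best alternative gives 0.
Others bid (6, 6, 28, 28): truth gives 8, best alternative gives 0.
Others bid (6, 11, 28, 6): truth gives 8, best alternative gives 0.
Others bid (6, 11, 28, 11): truth gives 8, best alternative gives 0.
Others bid (6, 11, 28, 28): truth gives 8, best alternative gives 0.
(Remaining 250 profiles checked similarly; truth is weakly best in each.)
In every case the truthful bid is at least as good as any alternative, so it is a dominant strategy.

Yes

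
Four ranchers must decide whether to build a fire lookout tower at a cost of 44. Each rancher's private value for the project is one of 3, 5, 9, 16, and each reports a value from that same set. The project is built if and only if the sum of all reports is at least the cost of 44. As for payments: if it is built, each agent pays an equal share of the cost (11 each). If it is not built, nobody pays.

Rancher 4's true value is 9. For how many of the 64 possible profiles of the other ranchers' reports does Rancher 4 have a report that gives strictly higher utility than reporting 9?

6

Others report (3, 16, 16): truth gives -2; report 3 gives 0 > -2. Violating.
Others report (5, 16, 16): truth gives -2; report 3 gives 0 > -2. Violating.
Others report (16, 3, 16): truth gives -2; report 3 gives 0 > -2. Violating.
Others report (16, 5, 16): truth gives -2; report 3 gives 0 > -2. Violating.
Others report (3, 3, 3): truth gives 0; no alternative beats it.
Others report (3, 3, 5): truth gives 0; no alternative beats it.
(Checking all 64 profiles: 6 have a profitable deviation, 58 do not.)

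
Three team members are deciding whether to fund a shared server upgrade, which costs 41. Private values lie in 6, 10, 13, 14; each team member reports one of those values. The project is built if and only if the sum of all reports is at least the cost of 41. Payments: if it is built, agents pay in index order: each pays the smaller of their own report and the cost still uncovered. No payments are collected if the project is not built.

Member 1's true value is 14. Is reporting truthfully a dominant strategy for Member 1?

Consider the case where Member 2 reports 14 and Member 3 reports 14.
Truthful report 14: project built, pays 14, utility 14 - 14 = 0.
Report 13 instead: project built, pays 13, utility 14 - 13 = 1.
Since 1 > 0, reporting 13 is strictly better here, so truthful reporting is not dominant.

No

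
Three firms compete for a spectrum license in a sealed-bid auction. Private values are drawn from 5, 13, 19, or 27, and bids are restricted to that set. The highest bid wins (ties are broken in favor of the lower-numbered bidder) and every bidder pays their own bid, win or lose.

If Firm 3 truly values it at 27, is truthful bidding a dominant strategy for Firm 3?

Consider the case where Firm 1 bids 5 and Firm 2 bids 5.
Truthful bid 27: wins, pays 27, utility 27 - 27 = 0.
Bid 13 instead: wins, pays 13, utility 27 - 13 = 14.
Since 14 > 0, bidding 13 is strictly better here, so truthful bidding is not dominant.

No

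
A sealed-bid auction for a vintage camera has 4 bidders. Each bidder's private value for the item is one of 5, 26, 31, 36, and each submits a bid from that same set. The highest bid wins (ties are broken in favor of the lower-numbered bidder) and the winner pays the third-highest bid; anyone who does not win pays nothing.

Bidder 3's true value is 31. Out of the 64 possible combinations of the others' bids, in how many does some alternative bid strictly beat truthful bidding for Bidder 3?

Others bid (5, 5, 36): truth gives 0; bid 36 gives 26 > 0. Violating.
Others bid (5, 26, 36): truth gives 0; bid 36 gives 5 > 0. Violating.
Others bid (5, 31, 5): truth gives 0; bid 36 gives 26 > 0. Violating.
Others bid (5, 31, 26): truth gives 0; bid 36 gives 5 > 0. Violating.
Others bid (5, 5, 5): truth gives 26; no alternative beats it.
Others bid (5, 5, 26): truth gives 26; no alternative beats it.
(Checking all 64 profiles: 12 have a profitable deviation, 52 do not.)

12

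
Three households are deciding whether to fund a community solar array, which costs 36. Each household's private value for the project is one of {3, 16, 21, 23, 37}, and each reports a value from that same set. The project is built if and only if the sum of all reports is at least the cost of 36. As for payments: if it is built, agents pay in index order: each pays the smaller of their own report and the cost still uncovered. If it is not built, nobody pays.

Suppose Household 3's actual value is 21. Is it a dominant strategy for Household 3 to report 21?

Yes

Check each profile of the others' reports and compare truth against every alternative report.
Others report (3, 37): truth gives 21, best alternative gives 21.
Others report (16, 21): truth gives 21, best alternative gives 21.
Others report (16, 23): truth gives 21, best alternative gives 21.
Others report (16, 37): truth gives 21, best alternative gives 21.
Others report (21, 16): truth gives 21, best alternative gives 21.
Others report (21, 21): truth gives 21, best alternative gives 21.
(Remaining 19 profiles checked similarly; truth is weakly best in each.)
In every case the truthful report is at least as good as any alternative, so it is a dominant strategy.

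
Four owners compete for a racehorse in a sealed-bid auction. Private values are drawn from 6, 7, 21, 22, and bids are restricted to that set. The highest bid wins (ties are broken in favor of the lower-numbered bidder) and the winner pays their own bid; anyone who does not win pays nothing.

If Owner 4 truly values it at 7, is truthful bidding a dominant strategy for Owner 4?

Check each profile of the others' bids and compare truth against every alternative bid.
Others bid (6, 6, 6): truth gives 0, best alternative gives 0.
Others bid (6, 6, 7): truth gives 0, best alternative gives 0.
Others bid (6, 6, 21): truth gives 0, best alternative gives 0.
Others bid (6, 6, 22): truth gives 0, best alternative gives 0.
Others bid (6, 7, 6): truth gives 0, best alternative gives 0.
Others bid (6, 7, 7): truth gives 0, best alternative gives 0.
(Remaining 58 profiles checked similarly; truth is weakly best in each.)
In every case the truthful bid is at least as good as any alternative, so it is a dominant strategy.

Yes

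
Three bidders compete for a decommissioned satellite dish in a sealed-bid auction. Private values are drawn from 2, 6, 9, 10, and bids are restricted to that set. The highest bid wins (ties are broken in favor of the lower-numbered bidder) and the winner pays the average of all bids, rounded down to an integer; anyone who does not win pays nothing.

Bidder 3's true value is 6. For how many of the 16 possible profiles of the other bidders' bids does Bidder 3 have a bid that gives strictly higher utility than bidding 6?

Others bid (2, 6): truth gives 0; bid 9 gives 1 > 0. Violating.
Others bid (6, 2): truth gives 0; bid 9 gives 1 > 0. Violating.
Others bid (2, 2): truth gives 3; no alternative beats it.
Others bid (2, 9): truth gives 0; no alternative beats it.
(Checking all 16 profiles: 2 have a profitable deviation, 14 do not.)

2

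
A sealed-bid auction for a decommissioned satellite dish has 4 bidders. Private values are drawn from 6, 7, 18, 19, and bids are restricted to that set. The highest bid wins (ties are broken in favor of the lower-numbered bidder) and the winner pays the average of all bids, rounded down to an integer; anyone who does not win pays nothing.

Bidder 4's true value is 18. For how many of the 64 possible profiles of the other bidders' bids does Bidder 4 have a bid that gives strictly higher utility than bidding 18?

Others bid (6, 6, 6): truth gives 9; bid 7 gives 12 > 9. Violating.
Others bid (6, 6, 18): truth gives 0; bid 19 gives 6 > 0. Violating.
Others bid (6, 7, 18): truth gives 0; bid 19 gives 6 > 0. Violating.
Others bid (6, 18, 6): truth gives 0; bid 19 gives 6 > 0. Violating.
Others bid (6, 6, 7): truth gives 9; no alternative beats it.
Others bid (6, 6, 19): truth gives 0; no alternative beats it.
(Checking all 64 profiles: 19 have a profitable deviation, 45 do not.)

19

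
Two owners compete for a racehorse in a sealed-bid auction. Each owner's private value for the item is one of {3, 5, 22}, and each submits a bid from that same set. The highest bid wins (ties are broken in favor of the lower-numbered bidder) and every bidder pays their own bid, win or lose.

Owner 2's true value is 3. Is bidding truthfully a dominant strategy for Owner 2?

No

Consider the case where Owner 1 bids 3.
Truthful bid 3: loses but pays 3, utility -3.
Bid 5 instead: wins, pays 5, utility 3 - 5 = -2.
Since -2 > -3, bidding 5 is strictly better here, so truthful bidding is not dominant.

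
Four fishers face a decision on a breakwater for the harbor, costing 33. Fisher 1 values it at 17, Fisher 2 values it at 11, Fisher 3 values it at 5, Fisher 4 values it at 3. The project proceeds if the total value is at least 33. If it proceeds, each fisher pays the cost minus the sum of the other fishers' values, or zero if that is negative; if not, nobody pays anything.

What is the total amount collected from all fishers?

Total value 36 ≥ cost 33, so it is built.
Fisher 1: others sum to 19; max(0, 33 - 19) = 14.
Fisher 2: others sum to 25; max(0, 33 - 25) = 8.
Fisher 3: others sum to 31; max(0, 33 - 31) = 2.
Fisher 4: others sum to 33; max(0, 33 - 33) = 0.
Total collected = 14 + 8 + 2 + 0 = 24.

24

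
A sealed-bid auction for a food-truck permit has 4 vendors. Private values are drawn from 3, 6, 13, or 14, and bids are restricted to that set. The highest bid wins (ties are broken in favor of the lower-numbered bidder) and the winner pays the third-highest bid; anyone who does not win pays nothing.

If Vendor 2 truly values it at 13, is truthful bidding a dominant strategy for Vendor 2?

No

Consider the case where Vendor 1 bids 3, Vendor 3 bids 3 and Vendor 4 bids 14.
Truthful bid 13: loses, pays 0, utility 0.
Bid 14 instead: wins, pays 3, utility 13 - 3 = 10.
Since 10 > 0, bidding 14 is strictly better here, so truthful bidding is not dominant.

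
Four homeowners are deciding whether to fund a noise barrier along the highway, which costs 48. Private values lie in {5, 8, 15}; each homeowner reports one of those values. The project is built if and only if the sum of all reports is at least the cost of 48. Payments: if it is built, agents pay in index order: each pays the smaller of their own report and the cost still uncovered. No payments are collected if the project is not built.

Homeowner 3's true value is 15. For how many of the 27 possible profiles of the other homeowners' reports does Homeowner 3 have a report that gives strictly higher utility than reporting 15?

Others report (15, 15, 15): truth gives 0; report 5 gives 10 > 0. Violating.
Others report (5, 5, 5): truth gives 0; no alternative beats it.
Others report (5, 5, 8): truth gives 0; no alternative beats it.
(Checking all 27 profiles: 1 has a profitable deviation, 26 do not.)

1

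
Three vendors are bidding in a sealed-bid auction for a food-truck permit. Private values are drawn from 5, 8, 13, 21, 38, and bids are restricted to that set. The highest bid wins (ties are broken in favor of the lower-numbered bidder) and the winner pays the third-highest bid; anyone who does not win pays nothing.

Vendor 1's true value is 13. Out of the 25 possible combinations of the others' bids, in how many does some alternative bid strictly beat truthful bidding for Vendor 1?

8

Others bid (5, 21): truth gives 0; bid 21 gives 8 > 0. Violating.
Others bid (5, 38): truth gives 0; bid 38 gives 8 > 0. Violating.
Others bid (8, 21): truth gives 0; bid 21 gives 5 > 0. Violating.
Others bid (8, 38): truth gives 0; bid 38 gives 5 > 0. Violating.
Others bid (5, 5): truth gives 8; no alternative beats it.
Others bid (5, 8): truth gives 8; no alternative beats it.
(Checking all 25 profiles: 8 have a profitable deviation, 17 do not.)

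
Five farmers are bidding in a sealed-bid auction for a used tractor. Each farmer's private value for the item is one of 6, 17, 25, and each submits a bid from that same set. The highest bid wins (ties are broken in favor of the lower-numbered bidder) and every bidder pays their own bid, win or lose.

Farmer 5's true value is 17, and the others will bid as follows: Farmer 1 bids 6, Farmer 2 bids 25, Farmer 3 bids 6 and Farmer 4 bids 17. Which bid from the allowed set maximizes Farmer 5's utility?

Bid 6: loses but pays 6, utility -6.
Bid 17: loses but pays 17, utility -17.
Bid 25: loses but pays 25, utility -25.
The best choice is 6 with utility -6.

6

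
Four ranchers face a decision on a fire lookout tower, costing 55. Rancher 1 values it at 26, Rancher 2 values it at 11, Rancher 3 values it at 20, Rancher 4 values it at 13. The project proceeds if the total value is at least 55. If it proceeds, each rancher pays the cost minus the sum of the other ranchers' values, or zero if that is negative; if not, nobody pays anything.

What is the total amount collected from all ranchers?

Total value 70 ≥ cost 55, so it is built.
Rancher 1: others sum to 44; max(0, 55 - 44) = 11.
Rancher 2: others sum to 59; max(0, 55 - 59) = 0.
Rancher 3: others sum to 50; max(0, 55 - 50) = 5.
Rancher 4: others sum to 57; max(0, 55 - 57) = 0.
Total collected = 11 + 0 + 5 + 0 = 16.

16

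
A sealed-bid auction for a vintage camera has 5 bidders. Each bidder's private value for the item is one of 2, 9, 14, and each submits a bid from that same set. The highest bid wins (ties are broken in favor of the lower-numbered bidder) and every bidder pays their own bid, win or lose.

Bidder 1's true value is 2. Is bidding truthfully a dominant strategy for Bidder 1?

Check each profile of the others' bids and compare truth against every alternative bid.
Others bid (2, 2, 2, 2): truth gives 0, best alternative gives -7.
Others bid (2, 2, 2, 14): truth gives -2, best alternative gives -9.
Others bid (2, 2, 9, 14): truth gives -2, best alternative gives -9.
Others bid (2, 2, 14, 2): truth gives -2, best alternative gives -9.
Others bid (2, 2, 14, 9): truth gives -2, best alternative gives -9.
Others bid (2, 2, 14, 14): truth gives -2, best alternative gives -9.
(Remaining 75 profiles checked similarly; truth is weakly best in each.)
In every case the truthful bid is at least as good as any alternative, so it is a dominant strategy.

Yes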